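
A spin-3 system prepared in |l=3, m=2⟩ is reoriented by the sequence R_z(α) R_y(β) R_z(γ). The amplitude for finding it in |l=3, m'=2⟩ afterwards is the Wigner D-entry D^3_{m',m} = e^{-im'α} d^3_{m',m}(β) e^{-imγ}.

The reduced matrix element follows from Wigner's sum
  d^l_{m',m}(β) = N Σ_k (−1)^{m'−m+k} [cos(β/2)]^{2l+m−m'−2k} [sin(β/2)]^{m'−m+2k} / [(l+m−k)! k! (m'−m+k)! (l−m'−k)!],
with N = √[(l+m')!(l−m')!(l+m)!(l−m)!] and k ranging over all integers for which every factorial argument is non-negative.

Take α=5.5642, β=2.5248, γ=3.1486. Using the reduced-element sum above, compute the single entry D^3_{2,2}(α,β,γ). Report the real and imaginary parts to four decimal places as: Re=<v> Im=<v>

First d^3_{2,2}(β=2.5248), then the phase factors e^{-i(2)α} and e^{-i(2)γ}:
c=cos(2.5248/2)=0.303531, s=sin(2.5248/2)=0.952822; N=√[120·1·120·1]=120.000000
k: max(0,(2)−(2))=0 … min(3+(2),3−(2))=1
  k=0: (−1)^0·120.0000/(120)·0.3035^6·0.9528^0 = +0.000782
  k=1: (−1)^1·120.0000/(24)·0.3035^4·0.9528^2 = -0.038531
d^3_{2,2}(2.5248) = +0.000782 -0.038531 = -0.037749
D = (+0.132435+0.991192i)·(-0.037749)·(+0.999902-0.014014i) = -0.005523-0.037342i

Re=-0.0055 Im=-0.0373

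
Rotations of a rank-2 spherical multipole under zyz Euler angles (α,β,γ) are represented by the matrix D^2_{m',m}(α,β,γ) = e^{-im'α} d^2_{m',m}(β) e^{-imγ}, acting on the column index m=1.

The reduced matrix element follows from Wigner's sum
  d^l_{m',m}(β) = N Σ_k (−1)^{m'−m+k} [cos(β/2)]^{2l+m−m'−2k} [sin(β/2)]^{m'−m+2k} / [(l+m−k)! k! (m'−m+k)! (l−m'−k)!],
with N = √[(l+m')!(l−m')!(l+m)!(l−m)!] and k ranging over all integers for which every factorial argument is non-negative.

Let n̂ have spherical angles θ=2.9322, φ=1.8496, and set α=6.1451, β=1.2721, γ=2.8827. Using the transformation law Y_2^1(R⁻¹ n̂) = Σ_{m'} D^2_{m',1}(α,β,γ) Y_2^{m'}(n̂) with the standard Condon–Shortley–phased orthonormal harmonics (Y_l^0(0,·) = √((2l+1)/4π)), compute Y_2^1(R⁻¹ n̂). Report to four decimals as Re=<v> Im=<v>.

Need the full column D^2_{m',1} for m'=−2..2 at α=6.1451, β=1.2721, γ=2.8827.
cos(β/2)=0.804448, sin(β/2)=0.594023
d^2_{-2,1}: single k=3 term ⇒ +0.337238;  D = -0.337188+0.005827i
d^2_{-1,1}: k∈[2..3] ⇒ +0.685052 -0.124512 = +0.560540;  D = -0.556454-0.067553i
d^2_{0,1}: k∈[1..2] ⇒ +0.757483 -0.413031 = +0.344453;  D = -0.332973-0.088183i
d^2_{1,1}: k∈[0..1] ⇒ +0.418787 -0.685052 = -0.266265;  D = +0.245559+0.102947i
d^2_{2,1}: single k=0 term ⇒ -0.618483;  D = +0.532041+0.315361i
Y_2^{m'}(θ=2.9322,φ=1.8496) and Σ D·Y over m':
  (-0.3372+0.0058i)·(-0.0142+0.0088i)  (-0.5565-0.0676i)·(+0.0432+0.1510i)  (-0.3330-0.0882i)·(+0.5899+0.0000i)  (+0.2456+0.1029i)·(-0.0432+0.1510i)  (+0.5320+0.3154i)·(-0.0142-0.0088i)
Y_2^1(R⁻¹ n̂) = -0.236462-0.118565i

Re=-0.2365 Im=-0.1186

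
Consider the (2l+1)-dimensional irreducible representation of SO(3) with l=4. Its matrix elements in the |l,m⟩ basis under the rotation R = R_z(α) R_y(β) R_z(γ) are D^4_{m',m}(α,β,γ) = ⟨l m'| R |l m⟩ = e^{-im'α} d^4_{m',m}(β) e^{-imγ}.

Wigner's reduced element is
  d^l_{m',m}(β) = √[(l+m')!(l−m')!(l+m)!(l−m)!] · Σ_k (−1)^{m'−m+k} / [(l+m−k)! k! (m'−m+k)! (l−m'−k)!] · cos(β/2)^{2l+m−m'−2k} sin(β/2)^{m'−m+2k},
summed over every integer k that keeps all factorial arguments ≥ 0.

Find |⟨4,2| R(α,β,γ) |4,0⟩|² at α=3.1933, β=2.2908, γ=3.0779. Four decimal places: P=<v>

P=0.2085

D^4_{2,0}(3.1933,2.2908,3.0779) = e^{-i·2·3.1933}·d^4_{2,0}(2.2908)·e^{-i·0·3.0779}. Compute d first:
c=cos(2.2908/2)=0.412682, s=sin(2.2908/2)=0.910875; N=√[720·2·24·24]=910.735966
k∈{0,1,2} keeps every argument non-negative
  k=0: (−1)^2·910.7360/(96)·0.4127^6·0.9109^2 = +0.038880
  k=1: (−1)^3·910.7360/(36)·0.4127^4·0.9109^4 = -0.505111
  k=2: (−1)^4·910.7360/(96)·0.4127^2·0.9109^6 = +0.922795
d^4_{2,0}(2.2908) = +0.038880 -0.505111 +0.922795 = +0.456565
|D^4_{2,0}|² = |d^4_{2,0}(β)|² = (+0.456565)² = 0.208451 (the z-rotation phases have unit modulus)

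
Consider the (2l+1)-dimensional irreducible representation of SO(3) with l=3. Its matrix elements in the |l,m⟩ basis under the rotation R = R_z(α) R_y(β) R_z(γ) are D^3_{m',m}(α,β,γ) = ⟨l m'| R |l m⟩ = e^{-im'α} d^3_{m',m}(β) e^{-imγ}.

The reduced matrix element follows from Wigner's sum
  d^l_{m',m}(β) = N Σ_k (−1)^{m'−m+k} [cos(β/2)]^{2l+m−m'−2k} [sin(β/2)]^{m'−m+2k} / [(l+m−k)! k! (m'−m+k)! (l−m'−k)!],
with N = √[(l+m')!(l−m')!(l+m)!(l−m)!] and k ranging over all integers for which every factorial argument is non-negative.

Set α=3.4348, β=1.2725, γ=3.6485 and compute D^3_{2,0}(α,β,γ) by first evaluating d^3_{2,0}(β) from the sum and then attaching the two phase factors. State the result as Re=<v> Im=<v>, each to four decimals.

D^3_{2,0}(3.4348,1.2725,3.6485) = e^{-i·2·3.4348}·d^3_{2,0}(1.2725)·e^{-i·0·3.6485}. Compute d first:
With c≡cos(β/2)=0.804330 and s≡sin(β/2)=0.594183, N=[120·1·6·6]^{1/2}=65.726707
Admissible k: 0..1 (factorial args all ≥0)
  k=0: (−1)^2·65.7267/(12)·0.8043^4·0.5942^2 = +0.809353
  k=1: (−1)^3·65.7267/(12)·0.8043^2·0.5942^4 = -0.441683
d^3_{2,0}(1.2725) = +0.809353 -0.441683 = +0.367670
D = (+0.832930-0.553378i)·(+0.367670)·(+1.000000+0.000000i) = +0.306243-0.203460i

Re=0.3062 Im=-0.2035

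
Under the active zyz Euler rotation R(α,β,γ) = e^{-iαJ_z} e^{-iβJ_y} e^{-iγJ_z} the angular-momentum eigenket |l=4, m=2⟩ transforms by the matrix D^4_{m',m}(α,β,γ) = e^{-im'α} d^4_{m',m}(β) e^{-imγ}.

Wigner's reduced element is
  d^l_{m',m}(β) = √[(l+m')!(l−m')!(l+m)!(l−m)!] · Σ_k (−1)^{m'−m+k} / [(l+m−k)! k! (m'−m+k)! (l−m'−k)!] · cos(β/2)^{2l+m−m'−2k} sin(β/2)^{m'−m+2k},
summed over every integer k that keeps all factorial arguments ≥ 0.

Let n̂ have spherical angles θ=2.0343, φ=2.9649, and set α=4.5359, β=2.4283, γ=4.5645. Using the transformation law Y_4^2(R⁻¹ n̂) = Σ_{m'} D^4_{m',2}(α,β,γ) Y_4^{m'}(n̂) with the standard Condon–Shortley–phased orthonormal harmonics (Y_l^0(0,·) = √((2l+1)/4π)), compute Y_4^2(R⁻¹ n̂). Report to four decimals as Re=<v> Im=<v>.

Re=-0.0356 Im=-0.0475

Need the full column D^4_{m',2} for m'=−4..4 at α=4.5359, β=2.4283, γ=4.5645.
cos(β/2)=0.349134, sin(β/2)=0.937073
d^4_{-4,2}: single k=6 term ⇒ +0.436720;  D = -0.400494+0.174152i
d^4_{-3,2}: k∈[5..6] ⇒ +0.345165 -0.828838 = -0.483672;  D = +0.112003+0.470526i
d^4_{-2,2}: k∈[4..6] ⇒ +0.171851 -0.990387 +0.594549 = -0.223988;  D = -0.223621+0.012805i
d^4_{-1,2}: k∈[3..5] ⇒ +0.060366 -0.652301 +0.939814 = +0.347879;  D = -0.041400+0.345406i
d^4_{0,2}: k∈[2..4] ⇒ +0.015088 -0.289834 +0.782970 = +0.508223;  D = -0.486153-0.148139i
d^4_{1,2}: k∈[1..3] ⇒ +0.002514 -0.090549 +0.434867 = +0.346832;  D = +0.157776-0.308868i
d^4_{2,2}: k∈[0..2] ⇒ +0.000221 -0.019084 +0.171851 = +0.152987;  D = +0.121906+0.092434i
d^4_{3,2}: k∈[0..1] ⇒ -0.002217 +0.047914 = +0.045697;  D = -0.033574+0.031000i
d^4_{4,2}: single k=0 term ⇒ +0.008415;  D = -0.004535-0.007089i
Y_4^{m'}(θ=2.0343,φ=2.9649) and Σ D·Y over m':
  (-0.4005+0.1742i)·(+0.2154+0.1840i)  (+0.1120+0.4705i)·(+0.3455+0.2025i)  (-0.2236+0.0128i)·(+0.1002+0.0370i)  (-0.0414+0.3454i)·(-0.2981-0.0532i)  (-0.4862-0.1481i)·(-0.1691+0.0000i)  (+0.1578-0.3089i)·(+0.2981-0.0532i)  (+0.1219+0.0924i)·(+0.1002-0.0370i)  (-0.0336+0.0310i)·(-0.3455+0.2025i)  (-0.0045-0.0071i)·(+0.2154-0.1840i)
Y_4^2(R⁻¹ n̂) = -0.035589-0.047544i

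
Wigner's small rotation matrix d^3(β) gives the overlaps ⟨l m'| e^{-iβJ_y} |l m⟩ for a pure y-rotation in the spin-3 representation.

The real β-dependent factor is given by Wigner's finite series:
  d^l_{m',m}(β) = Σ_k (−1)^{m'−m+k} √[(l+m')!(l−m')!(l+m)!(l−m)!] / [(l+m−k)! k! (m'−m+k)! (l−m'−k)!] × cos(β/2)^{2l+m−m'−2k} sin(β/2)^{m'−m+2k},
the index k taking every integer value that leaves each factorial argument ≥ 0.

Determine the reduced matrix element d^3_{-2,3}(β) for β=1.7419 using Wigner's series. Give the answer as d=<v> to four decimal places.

d^3_{-2,3}(β=1.7419) via Wigner's sum:
c=cos(1.7419/2)=0.644100, s=sin(1.7419/2)=0.764941; N=√[1·120·720·1]=293.938769
Admissible k: 5..5 (factorial args all ≥0)
  k=5: (−1)^0·293.9388/(120)·0.6441^1·0.7649^5 = +0.413208
d^3_{-2,3}(1.7419) = +0.413208

d=0.4132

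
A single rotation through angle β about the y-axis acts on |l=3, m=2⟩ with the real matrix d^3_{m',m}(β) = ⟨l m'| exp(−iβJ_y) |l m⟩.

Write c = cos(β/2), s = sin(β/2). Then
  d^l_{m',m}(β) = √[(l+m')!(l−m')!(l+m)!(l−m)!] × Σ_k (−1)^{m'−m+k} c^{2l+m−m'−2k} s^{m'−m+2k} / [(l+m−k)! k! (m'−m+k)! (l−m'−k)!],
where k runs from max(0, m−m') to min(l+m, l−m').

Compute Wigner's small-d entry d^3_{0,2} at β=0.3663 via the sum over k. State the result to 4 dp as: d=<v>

d=0.1640

d^3_{0,2}(β=0.3663) via Wigner's sum:
With c≡cos(β/2)=0.983275 and s≡sin(β/2)=0.182128, N=[6·6·120·1]^{1/2}=65.726707
k∈{2,3} keeps every argument non-negative
  k=2: (−1)^0·65.7267/(12)·0.9833^4·0.1821^2 = +0.169829
  k=3: (−1)^1·65.7267/(12)·0.9833^2·0.1821^4 = -0.005827
d^3_{0,2}(0.3663) = +0.169829 -0.005827 = +0.164003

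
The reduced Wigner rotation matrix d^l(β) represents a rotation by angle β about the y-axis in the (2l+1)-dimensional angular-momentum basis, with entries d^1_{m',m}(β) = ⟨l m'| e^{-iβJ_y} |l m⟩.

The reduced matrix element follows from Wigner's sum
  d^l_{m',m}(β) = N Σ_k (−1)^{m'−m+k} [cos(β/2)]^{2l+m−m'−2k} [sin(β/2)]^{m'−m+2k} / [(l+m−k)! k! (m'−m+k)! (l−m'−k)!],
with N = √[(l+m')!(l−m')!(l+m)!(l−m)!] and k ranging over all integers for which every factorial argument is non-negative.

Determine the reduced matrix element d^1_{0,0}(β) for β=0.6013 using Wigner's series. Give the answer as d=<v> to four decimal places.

d=0.8246

d^1_{0,0}(β=0.6013) via Wigner's sum:
Half-angle: c=0.955144, s=0.296141. N=√(1·1·1·1)=1.000000
The bounds max(0,m−m')=0 and min(l+m,l−m')=1 give 2 terms
  k=0: (−1)^0·1.0000/(1)·0.9551^2·0.2961^0 = +0.912300
  k=1: (−1)^1·1.0000/(1)·0.9551^0·0.2961^2 = -0.087700
d^1_{0,0}(0.6013) = +0.912300 -0.087700 = +0.824601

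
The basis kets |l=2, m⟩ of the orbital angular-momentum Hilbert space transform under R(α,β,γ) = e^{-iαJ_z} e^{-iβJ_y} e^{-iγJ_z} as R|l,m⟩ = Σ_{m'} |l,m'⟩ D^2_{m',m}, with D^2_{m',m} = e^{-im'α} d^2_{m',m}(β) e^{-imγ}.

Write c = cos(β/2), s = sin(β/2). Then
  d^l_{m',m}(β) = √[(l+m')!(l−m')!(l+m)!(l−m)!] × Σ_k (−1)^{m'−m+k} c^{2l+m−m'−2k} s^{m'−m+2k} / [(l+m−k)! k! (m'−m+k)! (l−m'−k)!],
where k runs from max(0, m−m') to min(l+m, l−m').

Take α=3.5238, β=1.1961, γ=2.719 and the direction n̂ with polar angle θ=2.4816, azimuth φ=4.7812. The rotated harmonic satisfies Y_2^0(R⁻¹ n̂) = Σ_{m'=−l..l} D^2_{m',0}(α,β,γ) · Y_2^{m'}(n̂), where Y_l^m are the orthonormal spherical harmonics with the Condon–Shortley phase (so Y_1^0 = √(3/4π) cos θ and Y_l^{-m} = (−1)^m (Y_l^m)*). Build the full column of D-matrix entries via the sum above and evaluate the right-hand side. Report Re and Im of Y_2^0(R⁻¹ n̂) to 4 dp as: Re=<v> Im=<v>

Need the full column D^2_{m',0} for m'=−2..2 at α=3.5238, β=1.1961, γ=2.719.
cos(β/2)=0.826435, sin(β/2)=0.563032
d^2_{-2,0}: single k=2 term ⇒ +0.530346;  D = +0.382797+0.367060i
d^2_{-1,0}: k∈[1..2] ⇒ +0.778458 -0.361313 = +0.417145;  D = -0.387045-0.155582i
d^2_{0,0}: k∈[0..2] ⇒ +0.466482 -0.866051 +0.100492 = -0.299077;  D = -0.299077+0.000000i
d^2_{1,0}: k∈[0..1] ⇒ -0.778458 +0.361313 = -0.417145;  D = +0.387045-0.155582i
d^2_{2,0}: single k=0 term ⇒ +0.530346;  D = +0.382797-0.367060i
Y_2^{m'}(θ=2.4816,φ=4.7812) and Σ D·Y over m':
  (+0.3828+0.3671i)·(-0.1438+0.0199i)  (-0.3870-0.1556i)·(-0.0257-0.3733i)  (-0.2991+0.0000i)·(+0.2751+0.0000i)  (+0.3870-0.1556i)·(+0.0257-0.3733i)  (+0.3828-0.3671i)·(-0.1438-0.0199i)
Y_2^0(R⁻¹ n̂) = -0.303261-0.000000i

Re=-0.3033 Im=0.0000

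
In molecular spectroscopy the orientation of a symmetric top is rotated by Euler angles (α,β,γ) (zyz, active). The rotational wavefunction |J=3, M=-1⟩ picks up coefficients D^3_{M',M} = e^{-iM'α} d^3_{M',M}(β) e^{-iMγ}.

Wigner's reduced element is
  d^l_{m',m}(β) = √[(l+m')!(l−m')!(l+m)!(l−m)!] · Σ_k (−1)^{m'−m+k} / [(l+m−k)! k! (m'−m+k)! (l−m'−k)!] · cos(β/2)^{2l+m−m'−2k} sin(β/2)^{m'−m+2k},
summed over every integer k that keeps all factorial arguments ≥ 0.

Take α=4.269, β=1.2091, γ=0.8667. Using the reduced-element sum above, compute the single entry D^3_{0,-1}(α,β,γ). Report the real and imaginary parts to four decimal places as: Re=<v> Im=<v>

First d^3_{0,-1}(β=1.2091), then the phase factors e^{-i(0)α} and e^{-i(-1)γ}:
With c≡cos(β/2)=0.822758 and s≡sin(β/2)=0.568392, N=[6·6·2·24]^{1/2}=41.569219
The bounds max(0,m−m')=0 and min(l+m,l−m')=2 give 3 terms
  k=0: (−1)^1·41.5692/(12)·0.8228^5·0.5684^1 = -0.742333
  k=1: (−1)^2·41.5692/(4)·0.8228^3·0.5684^3 = +1.062850
  k=2: (−1)^3·41.5692/(12)·0.8228^1·0.5684^5 = -0.169084
d^3_{0,-1}(1.2091) = -0.742333 +1.062850 -0.169084 = +0.151432
Phases: e^{-i·(0)·4.269}=+1.000000+0.000000i, e^{-i·(-1)·0.8667}=+0.647345+0.762197i ⇒ D=+0.098029+0.115421i

Re=0.0980 Im=0.1154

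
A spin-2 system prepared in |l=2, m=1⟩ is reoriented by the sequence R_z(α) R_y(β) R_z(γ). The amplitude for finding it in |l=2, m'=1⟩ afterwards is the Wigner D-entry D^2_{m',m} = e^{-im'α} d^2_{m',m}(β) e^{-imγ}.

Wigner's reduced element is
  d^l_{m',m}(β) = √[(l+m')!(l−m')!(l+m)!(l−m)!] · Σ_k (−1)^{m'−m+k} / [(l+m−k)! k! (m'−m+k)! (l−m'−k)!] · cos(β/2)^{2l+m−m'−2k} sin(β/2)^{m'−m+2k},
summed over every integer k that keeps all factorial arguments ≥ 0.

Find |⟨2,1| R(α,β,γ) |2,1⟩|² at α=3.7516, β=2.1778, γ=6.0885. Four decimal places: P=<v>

First d^2_{1,1}(β=2.1778), then the phase factors e^{-i(1)α} and e^{-i(1)γ}:
c=cos(2.1778/2)=0.463460, s=sin(2.1778/2)=0.886118; N=√[6·1·6·1]=6.000000
k∈{0,1} keeps every argument non-negative
  k=0: (−1)^0·6.0000/(6)·0.4635^4·0.8861^0 = +0.046137
  k=1: (−1)^1·6.0000/(2)·0.4635^2·0.8861^2 = -0.505975
d^2_{1,1}(2.1778) = +0.046137 -0.505975 = -0.459838
|D^2_{1,1}|² = |d^2_{1,1}(β)|² = (-0.459838)² = 0.211451 (the z-rotation phases have unit modulus)

P=0.2115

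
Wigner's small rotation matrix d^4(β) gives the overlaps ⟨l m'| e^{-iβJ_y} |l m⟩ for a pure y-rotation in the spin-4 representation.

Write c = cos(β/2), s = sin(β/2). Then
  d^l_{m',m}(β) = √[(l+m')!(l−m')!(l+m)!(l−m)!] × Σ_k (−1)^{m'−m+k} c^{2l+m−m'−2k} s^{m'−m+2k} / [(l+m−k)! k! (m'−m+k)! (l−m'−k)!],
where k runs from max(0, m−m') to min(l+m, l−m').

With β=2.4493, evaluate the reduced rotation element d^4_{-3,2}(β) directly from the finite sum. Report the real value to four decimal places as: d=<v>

d^4_{-3,2}(β=2.4493) via Wigner's sum:
With c≡cos(β/2)=0.339275 and s≡sin(β/2)=0.940687, N=[1·5040·720·2]^{1/2}=2693.993318
k: max(0,(2)−(-3))=5 … min(4+(2),4−(-3))=6
  k=5: (−1)^0·2693.9933/(240)·0.3393^3·0.9407^5 = +0.322900
  k=6: (−1)^1·2693.9933/(720)·0.3393^1·0.9407^7 = -0.827433
d^4_{-3,2}(2.4493) = +0.322900 -0.827433 = -0.504533

d=-0.5045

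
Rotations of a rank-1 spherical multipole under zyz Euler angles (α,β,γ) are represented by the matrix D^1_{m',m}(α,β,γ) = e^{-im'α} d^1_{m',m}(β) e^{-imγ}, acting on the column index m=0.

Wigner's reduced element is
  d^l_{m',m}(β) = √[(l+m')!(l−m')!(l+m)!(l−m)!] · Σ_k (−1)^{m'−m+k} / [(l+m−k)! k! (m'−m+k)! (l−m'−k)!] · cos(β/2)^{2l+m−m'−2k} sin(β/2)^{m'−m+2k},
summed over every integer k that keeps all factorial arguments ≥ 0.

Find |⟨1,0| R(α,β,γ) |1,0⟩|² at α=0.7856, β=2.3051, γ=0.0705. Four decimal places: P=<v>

D^1_{0,0}(0.7856,2.3051,0.0705) = e^{-i·0·0.7856}·d^1_{0,0}(2.3051)·e^{-i·0·0.0705}. Compute d first:
With c≡cos(β/2)=0.406159 and s≡sin(β/2)=0.913803, N=[1·1·1·1]^{1/2}=1.000000
k∈{0,1} keeps every argument non-negative
  k=0: (−1)^0·1.0000/(1)·0.4062^2·0.9138^0 = +0.164965
  k=1: (−1)^1·1.0000/(1)·0.4062^0·0.9138^2 = -0.835035
d^1_{0,0}(2.3051) = +0.164965 -0.835035 = -0.670070
|D^1_{0,0}|² = |d^1_{0,0}(β)|² = (-0.670070)² = 0.448994 (the z-rotation phases have unit modulus)

P=0.4490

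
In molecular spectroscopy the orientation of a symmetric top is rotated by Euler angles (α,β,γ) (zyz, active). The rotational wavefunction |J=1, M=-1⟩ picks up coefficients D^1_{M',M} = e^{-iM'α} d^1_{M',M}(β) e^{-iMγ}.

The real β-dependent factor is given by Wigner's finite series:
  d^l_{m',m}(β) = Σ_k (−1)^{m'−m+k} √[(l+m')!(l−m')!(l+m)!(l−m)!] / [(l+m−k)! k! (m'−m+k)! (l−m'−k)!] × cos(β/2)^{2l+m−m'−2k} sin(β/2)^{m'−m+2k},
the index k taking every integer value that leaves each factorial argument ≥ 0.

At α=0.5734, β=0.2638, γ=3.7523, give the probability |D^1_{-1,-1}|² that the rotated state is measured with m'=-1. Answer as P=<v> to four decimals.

P=0.9657

Split into d^1_{-1,-1}(β=0.2638) × two z-phases.
c=cos(0.2638/2)=0.991314, s=sin(0.2638/2)=0.131518; N=√[1·2·1·2]=2.000000
The bounds max(0,m−m')=0 and min(l+m,l−m')=0 give 1 term
  k=0: (−1)^0·2.0000/(2)·0.9913^2·0.1315^0 = +0.982703
d^1_{-1,-1}(0.2638) = +0.982703
|D^1_{-1,-1}|² = |d^1_{-1,-1}(β)|² = (+0.982703)² = 0.965705 (the z-rotation phases have unit modulus)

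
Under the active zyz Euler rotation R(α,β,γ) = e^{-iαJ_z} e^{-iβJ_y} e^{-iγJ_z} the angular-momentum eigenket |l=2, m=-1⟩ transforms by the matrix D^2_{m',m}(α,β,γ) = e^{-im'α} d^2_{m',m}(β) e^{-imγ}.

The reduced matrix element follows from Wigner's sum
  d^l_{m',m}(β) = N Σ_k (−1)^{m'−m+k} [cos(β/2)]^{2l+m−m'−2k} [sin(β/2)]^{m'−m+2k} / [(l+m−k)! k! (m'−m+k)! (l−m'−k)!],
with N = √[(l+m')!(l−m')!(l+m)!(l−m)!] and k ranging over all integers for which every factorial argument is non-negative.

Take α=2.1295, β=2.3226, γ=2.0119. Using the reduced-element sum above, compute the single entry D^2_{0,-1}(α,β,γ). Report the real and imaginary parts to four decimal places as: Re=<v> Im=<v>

Re=-0.2609 Im=0.5525

First d^2_{0,-1}(β=2.3226), then the phase factors e^{-i(0)α} and e^{-i(-1)γ}:
c=cos(2.3226/2)=0.398147, s=sin(2.3226/2)=0.917321; N=√[2·2·1·6]=4.898979
k∈{0,1} keeps every argument non-negative
  k=0: (−1)^1·4.8990/(2)·0.3981^3·0.9173^1 = -0.141817
  k=1: (−1)^2·4.8990/(2)·0.3981^1·0.9173^3 = +0.752808
d^2_{0,-1}(2.3226) = -0.141817 +0.752808 = +0.610991
Attach z-rotation phases: D = e^{-i(0)(2.1295)}·(+0.610991)·e^{-i(-1)(2.0119)} = -0.260855+0.552507i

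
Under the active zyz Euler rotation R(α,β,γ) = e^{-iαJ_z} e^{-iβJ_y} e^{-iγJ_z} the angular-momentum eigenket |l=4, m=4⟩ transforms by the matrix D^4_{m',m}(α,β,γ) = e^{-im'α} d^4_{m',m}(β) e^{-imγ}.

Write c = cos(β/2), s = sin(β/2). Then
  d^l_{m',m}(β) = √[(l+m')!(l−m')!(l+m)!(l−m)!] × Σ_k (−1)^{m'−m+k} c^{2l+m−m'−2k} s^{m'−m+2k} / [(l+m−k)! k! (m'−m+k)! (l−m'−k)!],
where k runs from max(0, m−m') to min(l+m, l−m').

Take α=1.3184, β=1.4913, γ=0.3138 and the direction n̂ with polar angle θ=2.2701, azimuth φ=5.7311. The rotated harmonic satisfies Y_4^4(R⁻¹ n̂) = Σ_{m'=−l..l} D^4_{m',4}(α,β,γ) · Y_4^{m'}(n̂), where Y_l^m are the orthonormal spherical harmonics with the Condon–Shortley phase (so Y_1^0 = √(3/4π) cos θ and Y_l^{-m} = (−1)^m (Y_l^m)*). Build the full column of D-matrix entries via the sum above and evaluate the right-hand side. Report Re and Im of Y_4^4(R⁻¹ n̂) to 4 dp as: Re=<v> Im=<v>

Need the full column D^4_{m',4} for m'=−4..4 at α=1.3184, β=1.4913, γ=0.3138.
cos(β/2)=0.734647, sin(β/2)=0.678449
d^4_{-4,4}: single k=8 term ⇒ +0.044889;  D = -0.028711-0.034506i
d^4_{-3,4}: single k=7 term ⇒ +0.137482;  D = -0.124294+0.058757i
d^4_{-2,4}: single k=6 term ⇒ +0.278511;  D = +0.052379+0.273541i
d^4_{-1,4}: single k=5 term ⇒ +0.426499;  D = +0.425647+0.026937i
d^4_{0,4}: single k=4 term ⇒ +0.516338;  D = +0.160263-0.490837i
d^4_{1,4}: single k=3 term ⇒ +0.500081;  D = -0.421559-0.269014i
d^4_{2,4}: single k=2 term ⇒ +0.382901;  D = -0.280058+0.261114i
d^4_{3,4}: single k=1 term ⇒ +0.221622;  D = +0.105864+0.194703i
d^4_{4,4}: single k=0 term ⇒ +0.084846;  D = +0.082299-0.020630i
Y_4^{m'}(θ=2.2701,φ=5.7311) and Σ D·Y over m':
  (-0.0287-0.0345i)·(-0.0904+0.1220i)  (-0.1243+0.0588i)·(+0.0308-0.3598i)  (+0.0524+0.2735i)·(+0.1675+0.3325i)  (+0.4256+0.0269i)·(+0.0198+0.0122i)  (+0.1603-0.4908i)·(-0.3619+0.0000i)  (-0.4216-0.2690i)·(-0.0198+0.0122i)  (-0.2801+0.2611i)·(+0.1675-0.3325i)  (+0.1059+0.1947i)·(-0.0308-0.3598i)  (+0.0823-0.0206i)·(-0.0904-0.1220i)
Y_4^4(R⁻¹ n̂) = +0.000386+0.377529i

Re=0.0004 Im=0.3775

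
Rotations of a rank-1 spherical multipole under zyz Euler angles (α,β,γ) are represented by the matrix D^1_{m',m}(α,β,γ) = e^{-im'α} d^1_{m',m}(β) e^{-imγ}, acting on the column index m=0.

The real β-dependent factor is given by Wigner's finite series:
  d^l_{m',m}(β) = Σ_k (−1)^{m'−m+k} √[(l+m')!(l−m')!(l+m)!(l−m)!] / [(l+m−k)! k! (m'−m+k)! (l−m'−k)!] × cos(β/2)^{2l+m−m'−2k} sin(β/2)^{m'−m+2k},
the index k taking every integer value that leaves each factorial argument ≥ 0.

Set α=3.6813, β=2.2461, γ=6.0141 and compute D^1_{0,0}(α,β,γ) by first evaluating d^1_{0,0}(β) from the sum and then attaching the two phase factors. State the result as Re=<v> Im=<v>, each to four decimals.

Re=-0.6251 Im=0.0000

D^1_{0,0}(3.6813,2.2461,6.0141) = e^{-i·0·3.6813}·d^1_{0,0}(2.2461)·e^{-i·0·6.0141}. Compute d first:
c=cos(2.2461/2)=0.432935, s=sin(2.2461/2)=0.901425; N=√[1·1·1·1]=1.000000
The bounds max(0,m−m')=0 and min(l+m,l−m')=1 give 2 terms
  k=0: (−1)^0·1.0000/(1)·0.4329^2·0.9014^0 = +0.187433
  k=1: (−1)^1·1.0000/(1)·0.4329^0·0.9014^2 = -0.812567
d^1_{0,0}(2.2461) = +0.187433 -0.812567 = -0.625134
D = (+1.000000+0.000000i)·(-0.625134)·(+1.000000+0.000000i) = -0.625134+0.000000i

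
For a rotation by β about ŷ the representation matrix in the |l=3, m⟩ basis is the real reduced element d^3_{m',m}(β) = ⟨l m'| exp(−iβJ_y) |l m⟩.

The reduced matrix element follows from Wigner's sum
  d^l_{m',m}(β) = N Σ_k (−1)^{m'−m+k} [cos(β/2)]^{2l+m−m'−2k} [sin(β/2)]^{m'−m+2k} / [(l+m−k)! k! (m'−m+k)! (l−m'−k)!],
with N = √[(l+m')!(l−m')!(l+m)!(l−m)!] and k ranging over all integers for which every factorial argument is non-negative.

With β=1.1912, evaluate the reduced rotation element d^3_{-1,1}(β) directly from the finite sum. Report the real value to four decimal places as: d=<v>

d=0.3749

d^3_{-1,1}(β=1.1912) via Wigner's sum:
c=cos(1.1912/2)=0.827812, s=sin(1.1912/2)=0.561006; N=√[2·24·24·2]=48.000000
k: max(0,(1)−(-1))=2 … min(3+(1),3−(-1))=4
  k=2: (−1)^0·48.0000/(8)·0.8278^4·0.5610^2 = +0.886773
  k=3: (−1)^1·48.0000/(6)·0.8278^2·0.5610^4 = -0.543028
  k=4: (−1)^2·48.0000/(48)·0.8278^0·0.5610^6 = +0.031175
d^3_{-1,1}(1.1912) = +0.886773 -0.543028 +0.031175 = +0.374920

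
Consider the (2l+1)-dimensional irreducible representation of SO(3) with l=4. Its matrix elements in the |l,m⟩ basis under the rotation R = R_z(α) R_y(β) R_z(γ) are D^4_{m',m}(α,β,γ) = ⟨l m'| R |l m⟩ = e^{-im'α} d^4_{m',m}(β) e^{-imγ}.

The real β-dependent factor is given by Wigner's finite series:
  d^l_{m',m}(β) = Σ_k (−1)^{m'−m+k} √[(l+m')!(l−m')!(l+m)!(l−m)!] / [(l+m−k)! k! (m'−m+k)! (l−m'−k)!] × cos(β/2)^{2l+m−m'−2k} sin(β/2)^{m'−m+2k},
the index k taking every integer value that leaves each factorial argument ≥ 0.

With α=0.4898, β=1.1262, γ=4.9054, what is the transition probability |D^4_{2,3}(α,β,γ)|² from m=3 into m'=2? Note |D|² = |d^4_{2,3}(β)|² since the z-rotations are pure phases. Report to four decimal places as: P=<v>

P=0.0146

D^4_{2,3}(0.4898,1.1262,4.9054) = e^{-i·2·0.4898}·d^4_{2,3}(1.1262)·e^{-i·3·4.9054}. Compute d first:
Half-angle: c=0.845604, s=0.533810. N=√(720·2·5040·1)=2693.993318
k∈{1,2} keeps every argument non-negative
  k=1: (−1)^0·2693.9933/(720)·0.8456^7·0.5338^1 = +0.617478
  k=2: (−1)^1·2693.9933/(240)·0.8456^5·0.5338^3 = -0.738213
d^4_{2,3}(1.1262) = +0.617478 -0.738213 = -0.120735
|D^4_{2,3}|² = |d^4_{2,3}(β)|² = (-0.120735)² = 0.014577 (the z-rotation phases have unit modulus)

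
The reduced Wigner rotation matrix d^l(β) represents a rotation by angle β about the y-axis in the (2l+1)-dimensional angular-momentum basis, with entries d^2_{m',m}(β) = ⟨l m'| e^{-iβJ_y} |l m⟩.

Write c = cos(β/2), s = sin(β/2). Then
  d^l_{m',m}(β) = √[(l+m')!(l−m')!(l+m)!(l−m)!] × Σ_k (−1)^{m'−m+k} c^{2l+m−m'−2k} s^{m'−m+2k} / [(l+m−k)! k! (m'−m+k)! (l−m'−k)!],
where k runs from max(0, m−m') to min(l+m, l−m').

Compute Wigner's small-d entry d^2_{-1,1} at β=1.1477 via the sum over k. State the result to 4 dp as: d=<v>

d=0.5367

d^2_{-1,1}(β=1.1477) via Wigner's sum:
c=cos(1.1477/2)=0.839817, s=sin(1.1477/2)=0.542869; N=√[1·6·6·1]=6.000000
k∈{2,3} keeps every argument non-negative
  k=2: (−1)^0·6.0000/(2)·0.8398^2·0.5429^2 = +0.623565
  k=3: (−1)^1·6.0000/(6)·0.8398^0·0.5429^4 = -0.086852
d^2_{-1,1}(1.1477) = +0.623565 -0.086852 = +0.536712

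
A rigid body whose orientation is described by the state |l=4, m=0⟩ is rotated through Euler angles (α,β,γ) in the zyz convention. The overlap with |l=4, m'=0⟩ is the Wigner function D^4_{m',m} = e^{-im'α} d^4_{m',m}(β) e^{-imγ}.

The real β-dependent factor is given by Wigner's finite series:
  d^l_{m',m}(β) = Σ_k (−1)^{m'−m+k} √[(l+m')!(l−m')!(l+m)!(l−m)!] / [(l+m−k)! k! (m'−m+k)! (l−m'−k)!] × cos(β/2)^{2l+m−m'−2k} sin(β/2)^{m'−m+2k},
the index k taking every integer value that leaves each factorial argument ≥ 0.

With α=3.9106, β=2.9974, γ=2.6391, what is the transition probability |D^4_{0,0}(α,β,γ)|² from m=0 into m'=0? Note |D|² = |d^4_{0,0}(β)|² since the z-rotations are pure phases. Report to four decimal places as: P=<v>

First d^4_{0,0}(β=2.9974), then the phase factors e^{-i(0)α} and e^{-i(0)γ}:
With c≡cos(β/2)=0.072034 and s≡sin(β/2)=0.997402, N=[24·24·24·24]^{1/2}=576.000000
Admissible k: 0..4 (factorial args all ≥0)
  k=0: (−1)^0·576.0000/(576)·0.0720^8·0.9974^0 = +0.000000
  k=1: (−1)^1·576.0000/(36)·0.0720^6·0.9974^2 = -0.000002
  k=2: (−1)^2·576.0000/(16)·0.0720^4·0.9974^4 = +0.000959
  k=3: (−1)^3·576.0000/(36)·0.0720^2·0.9974^6 = -0.081736
  k=4: (−1)^4·576.0000/(576)·0.0720^0·0.9974^8 = +0.979405
d^4_{0,0}(2.9974) = +0.000000 -0.000002 +0.000959 -0.081736 +0.979405 = +0.898626
|D^4_{0,0}|² = |d^4_{0,0}(β)|² = (+0.898626)² = 0.807529 (the z-rotation phases have unit modulus)

P=0.8075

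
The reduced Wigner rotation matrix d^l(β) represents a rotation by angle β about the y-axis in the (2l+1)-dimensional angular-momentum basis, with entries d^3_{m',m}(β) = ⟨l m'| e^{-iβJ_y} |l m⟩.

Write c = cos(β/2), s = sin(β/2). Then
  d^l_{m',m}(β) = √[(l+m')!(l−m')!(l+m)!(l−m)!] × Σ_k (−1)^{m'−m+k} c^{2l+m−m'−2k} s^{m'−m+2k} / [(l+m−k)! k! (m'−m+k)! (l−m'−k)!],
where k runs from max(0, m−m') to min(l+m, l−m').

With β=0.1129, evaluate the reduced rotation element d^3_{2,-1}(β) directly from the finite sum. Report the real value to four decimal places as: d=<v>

d=-0.0011

d^3_{2,-1}(β=0.1129) via Wigner's sum:
With c≡cos(β/2)=0.998407 and s≡sin(β/2)=0.056420, N=[120·1·2·24]^{1/2}=75.894664
The bounds max(0,m−m')=0 and min(l+m,l−m')=1 give 2 terms
  k=0: (−1)^3·75.8947/(12)·0.9984^3·0.0564^3 = -0.001130
  k=1: (−1)^4·75.8947/(24)·0.9984^1·0.0564^5 = +0.000002
d^3_{2,-1}(0.1129) = -0.001130 +0.000002 = -0.001129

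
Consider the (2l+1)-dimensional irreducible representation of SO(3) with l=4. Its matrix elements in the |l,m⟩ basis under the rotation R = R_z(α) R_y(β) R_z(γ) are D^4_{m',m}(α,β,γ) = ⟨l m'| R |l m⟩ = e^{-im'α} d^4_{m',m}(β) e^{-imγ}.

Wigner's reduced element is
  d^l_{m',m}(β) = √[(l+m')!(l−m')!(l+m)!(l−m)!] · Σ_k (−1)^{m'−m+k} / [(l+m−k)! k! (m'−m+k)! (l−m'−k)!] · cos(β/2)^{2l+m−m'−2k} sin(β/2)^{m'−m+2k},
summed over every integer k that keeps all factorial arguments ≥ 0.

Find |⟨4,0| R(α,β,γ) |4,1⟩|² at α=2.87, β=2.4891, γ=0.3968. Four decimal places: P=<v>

P=0.1465

Split into d^4_{0,1}(β=2.4891) × two z-phases.
c=cos(2.4891/2)=0.320490, s=sin(2.4891/2)=0.947252; N=√[24·24·120·6]=643.987578
k∈{1,2,3,4} keeps every argument non-negative
  k=1: (−1)^0·643.9876/(144)·0.3205^7·0.9473^1 = +0.001471
  k=2: (−1)^1·643.9876/(24)·0.3205^5·0.9473^3 = -0.077114
  k=3: (−1)^2·643.9876/(24)·0.3205^3·0.9473^5 = +0.673652
  k=4: (−1)^3·643.9876/(144)·0.3205^1·0.9473^7 = -0.980817
d^4_{0,1}(2.4891) = +0.001471 -0.077114 +0.673652 -0.980817 = -0.382807
|D^4_{0,1}|² = |d^4_{0,1}(β)|² = (-0.382807)² = 0.146541 (the z-rotation phases have unit modulus)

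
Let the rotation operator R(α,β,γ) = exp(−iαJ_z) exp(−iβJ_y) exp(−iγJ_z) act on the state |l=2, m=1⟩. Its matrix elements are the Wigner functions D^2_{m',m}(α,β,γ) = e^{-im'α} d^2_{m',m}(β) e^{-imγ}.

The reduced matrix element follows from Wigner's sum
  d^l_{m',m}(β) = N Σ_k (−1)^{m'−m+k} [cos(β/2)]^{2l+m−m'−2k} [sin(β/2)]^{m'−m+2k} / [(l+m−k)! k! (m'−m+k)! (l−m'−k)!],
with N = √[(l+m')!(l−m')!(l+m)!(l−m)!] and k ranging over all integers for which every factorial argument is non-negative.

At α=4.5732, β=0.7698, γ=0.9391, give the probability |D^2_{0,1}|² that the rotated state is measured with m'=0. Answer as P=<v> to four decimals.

D^2_{0,1}(4.5732,0.7698,0.9391) = e^{-i·0·4.5732}·d^2_{0,1}(0.7698)·e^{-i·1·0.9391}. Compute d first:
With c≡cos(β/2)=0.926836 and s≡sin(β/2)=0.375466, N=[2·2·6·1]^{1/2}=4.898979
k∈{1,2} keeps every argument non-negative
  k=1: (−1)^0·4.8990/(2)·0.9268^3·0.3755^1 = +0.732243
  k=2: (−1)^1·4.8990/(2)·0.9268^1·0.3755^3 = -0.120169
d^2_{0,1}(0.7698) = +0.732243 -0.120169 = +0.612074
|D^2_{0,1}|² = |d^2_{0,1}(β)|² = (+0.612074)² = 0.374635 (the z-rotation phases have unit modulus)

P=0.3746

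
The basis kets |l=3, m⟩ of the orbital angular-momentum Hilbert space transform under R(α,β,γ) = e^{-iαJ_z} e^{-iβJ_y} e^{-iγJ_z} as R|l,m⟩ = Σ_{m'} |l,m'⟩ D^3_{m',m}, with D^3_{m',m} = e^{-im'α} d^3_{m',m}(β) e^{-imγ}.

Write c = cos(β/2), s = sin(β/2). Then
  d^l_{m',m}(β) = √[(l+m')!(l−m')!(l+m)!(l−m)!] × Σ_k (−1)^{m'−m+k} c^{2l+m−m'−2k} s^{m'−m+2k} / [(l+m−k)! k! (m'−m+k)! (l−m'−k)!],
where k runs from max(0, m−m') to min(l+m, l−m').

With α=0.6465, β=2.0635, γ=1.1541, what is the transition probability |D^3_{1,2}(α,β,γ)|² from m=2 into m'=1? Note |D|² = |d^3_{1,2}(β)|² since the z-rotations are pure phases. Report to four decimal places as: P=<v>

P=0.1971

Split into d^3_{1,2}(β=2.0635) × two z-phases.
Half-angle: c=0.513318, s=0.858199. N=√(24·2·120·1)=75.894664
k∈{1,2} keeps every argument non-negative
  k=1: (−1)^0·75.8947/(24)·0.5133^5·0.8582^1 = +0.096721
  k=2: (−1)^1·75.8947/(12)·0.5133^3·0.8582^3 = -0.540695
d^3_{1,2}(2.0635) = +0.096721 -0.540695 = -0.443974
|D^3_{1,2}|² = |d^3_{1,2}(β)|² = (-0.443974)² = 0.197113 (the z-rotation phases have unit modulus)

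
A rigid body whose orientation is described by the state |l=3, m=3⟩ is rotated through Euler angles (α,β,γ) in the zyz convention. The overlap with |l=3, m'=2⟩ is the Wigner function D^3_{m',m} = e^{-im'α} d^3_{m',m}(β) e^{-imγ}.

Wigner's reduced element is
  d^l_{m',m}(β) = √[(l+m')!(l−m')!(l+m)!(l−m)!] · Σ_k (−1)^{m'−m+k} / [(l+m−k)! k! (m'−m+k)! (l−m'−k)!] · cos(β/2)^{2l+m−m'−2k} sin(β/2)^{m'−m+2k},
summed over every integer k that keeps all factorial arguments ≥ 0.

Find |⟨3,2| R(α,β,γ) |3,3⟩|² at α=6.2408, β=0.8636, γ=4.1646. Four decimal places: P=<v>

P=0.4013

D^3_{2,3}(6.2408,0.8636,4.1646) = e^{-i·2·6.2408}·d^3_{2,3}(0.8636)·e^{-i·3·4.1646}. Compute d first:
c=cos(0.8636/2)=0.908214, s=sin(0.8636/2)=0.418506; N=√[120·1·720·1]=293.938769
The bounds max(0,m−m')=1 and min(l+m,l−m')=1 give 1 term
  k=1: (−1)^0·293.9388/(120)·0.9082^5·0.4185^1 = +0.633459
d^3_{2,3}(0.8636) = +0.633459
|D^3_{2,3}|² = |d^3_{2,3}(β)|² = (+0.633459)² = 0.401270 (the z-rotation phases have unit modulus)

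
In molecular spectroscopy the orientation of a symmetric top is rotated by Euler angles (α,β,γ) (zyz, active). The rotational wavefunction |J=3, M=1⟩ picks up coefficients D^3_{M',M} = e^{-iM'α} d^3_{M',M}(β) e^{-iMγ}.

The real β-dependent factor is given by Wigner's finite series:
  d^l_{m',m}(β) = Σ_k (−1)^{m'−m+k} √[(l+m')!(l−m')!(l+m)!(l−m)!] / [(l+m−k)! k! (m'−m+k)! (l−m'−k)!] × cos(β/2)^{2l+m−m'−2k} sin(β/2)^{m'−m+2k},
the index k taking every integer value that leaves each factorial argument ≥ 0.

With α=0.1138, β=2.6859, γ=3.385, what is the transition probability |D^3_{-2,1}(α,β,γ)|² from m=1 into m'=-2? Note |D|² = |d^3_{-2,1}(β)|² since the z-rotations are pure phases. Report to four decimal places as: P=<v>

P=0.3128

D^3_{-2,1}(0.1138,2.6859,3.385) = e^{-i·-2·0.1138}·d^3_{-2,1}(2.6859)·e^{-i·1·3.385}. Compute d first:
With c≡cos(β/2)=0.225880 and s≡sin(β/2)=0.974155, N=[1·120·24·2]^{1/2}=75.894664
k: max(0,(1)−(-2))=3 … min(3+(1),3−(-2))=4
  k=3: (−1)^0·75.8947/(12)·0.2259^3·0.9742^3 = +0.067383
  k=4: (−1)^1·75.8947/(24)·0.2259^1·0.9742^5 = -0.626640
d^3_{-2,1}(2.6859) = +0.067383 -0.626640 = -0.559258
|D^3_{-2,1}|² = |d^3_{-2,1}(β)|² = (-0.559258)² = 0.312769 (the z-rotation phases have unit modulus)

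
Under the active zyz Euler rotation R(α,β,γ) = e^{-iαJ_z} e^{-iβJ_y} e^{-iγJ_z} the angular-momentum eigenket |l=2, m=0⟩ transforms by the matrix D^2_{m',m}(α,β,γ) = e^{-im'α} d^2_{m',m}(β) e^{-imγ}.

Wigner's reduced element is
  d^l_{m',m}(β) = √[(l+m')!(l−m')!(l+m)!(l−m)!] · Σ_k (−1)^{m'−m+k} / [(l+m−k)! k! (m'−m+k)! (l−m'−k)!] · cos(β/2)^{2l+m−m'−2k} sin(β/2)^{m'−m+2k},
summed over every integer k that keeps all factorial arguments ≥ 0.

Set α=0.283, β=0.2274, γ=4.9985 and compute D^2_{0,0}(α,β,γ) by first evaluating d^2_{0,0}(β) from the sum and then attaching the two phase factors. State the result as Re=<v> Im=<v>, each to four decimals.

Re=0.9238 Im=0.0000

Split into d^2_{0,0}(β=0.2274) × two z-phases.
With c≡cos(β/2)=0.993543 and s≡sin(β/2)=0.113455, N=[2·2·2·2]^{1/2}=4.000000
k∈{0,1,2} keeps every argument non-negative
  k=0: (−1)^0·4.0000/(4)·0.9935^4·0.1135^0 = +0.974422
  k=1: (−1)^1·4.0000/(1)·0.9935^2·0.1135^2 = -0.050826
  k=2: (−1)^2·4.0000/(4)·0.9935^0·0.1135^4 = +0.000166
d^2_{0,0}(0.2274) = +0.974422 -0.050826 +0.000166 = +0.923762
D = (+1.000000+0.000000i)·(+0.923762)·(+1.000000+0.000000i) = +0.923762+0.000000i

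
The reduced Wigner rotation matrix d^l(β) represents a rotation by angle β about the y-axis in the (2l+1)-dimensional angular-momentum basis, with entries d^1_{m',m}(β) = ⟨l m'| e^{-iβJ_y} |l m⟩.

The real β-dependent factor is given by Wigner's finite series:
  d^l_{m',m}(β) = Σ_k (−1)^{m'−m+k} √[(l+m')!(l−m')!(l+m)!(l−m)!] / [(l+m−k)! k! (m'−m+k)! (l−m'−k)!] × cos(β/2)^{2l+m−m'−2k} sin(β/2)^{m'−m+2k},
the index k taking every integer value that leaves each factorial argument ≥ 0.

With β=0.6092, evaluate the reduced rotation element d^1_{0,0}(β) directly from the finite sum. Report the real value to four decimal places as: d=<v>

d^1_{0,0}(β=0.6092) via Wigner's sum:
c=cos(0.6092/2)=0.953967, s=sin(0.6092/2)=0.299912; N=√[1·1·1·1]=1.000000
k: max(0,(0)−(0))=0 … min(1+(0),1−(0))=1
  k=0: (−1)^0·1.0000/(1)·0.9540^2·0.2999^0 = +0.910053
  k=1: (−1)^1·1.0000/(1)·0.9540^0·0.2999^2 = -0.089947
d^1_{0,0}(0.6092) = +0.910053 -0.089947 = +0.820106

d=0.8201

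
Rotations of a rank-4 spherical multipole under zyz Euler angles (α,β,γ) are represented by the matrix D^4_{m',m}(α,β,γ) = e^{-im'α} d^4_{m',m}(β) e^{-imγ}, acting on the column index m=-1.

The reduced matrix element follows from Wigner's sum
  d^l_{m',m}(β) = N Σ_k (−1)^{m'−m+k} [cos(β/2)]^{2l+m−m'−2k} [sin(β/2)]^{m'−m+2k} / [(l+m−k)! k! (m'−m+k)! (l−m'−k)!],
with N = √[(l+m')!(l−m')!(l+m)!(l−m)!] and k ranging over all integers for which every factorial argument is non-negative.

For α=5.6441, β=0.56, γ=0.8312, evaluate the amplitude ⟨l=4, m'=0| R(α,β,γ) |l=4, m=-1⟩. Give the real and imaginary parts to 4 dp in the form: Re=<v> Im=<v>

Re=-0.3434 Im=-0.3763

First d^4_{0,-1}(β=0.56), then the phase factors e^{-i(0)α} and e^{-i(-1)γ}:
c=cos(0.56/2)=0.961055, s=sin(0.56/2)=0.276356; N=√[24·24·6·120]=643.987578
Admissible k: 0..3 (factorial args all ≥0)
  k=0: (−1)^1·643.9876/(144)·0.9611^7·0.2764^1 = -0.935885
  k=1: (−1)^2·643.9876/(24)·0.9611^5·0.2764^3 = +0.464316
  k=2: (−1)^3·643.9876/(24)·0.9611^3·0.2764^5 = -0.038393
  k=3: (−1)^4·643.9876/(144)·0.9611^1·0.2764^7 = +0.000529
d^4_{0,-1}(0.56) = -0.935885 +0.464316 -0.038393 +0.000529 = -0.509433
Phases: e^{-i·(0)·5.6441}=+1.000000+0.000000i, e^{-i·(-1)·0.8312}=+0.673990+0.738741i ⇒ D=-0.343353-0.376339i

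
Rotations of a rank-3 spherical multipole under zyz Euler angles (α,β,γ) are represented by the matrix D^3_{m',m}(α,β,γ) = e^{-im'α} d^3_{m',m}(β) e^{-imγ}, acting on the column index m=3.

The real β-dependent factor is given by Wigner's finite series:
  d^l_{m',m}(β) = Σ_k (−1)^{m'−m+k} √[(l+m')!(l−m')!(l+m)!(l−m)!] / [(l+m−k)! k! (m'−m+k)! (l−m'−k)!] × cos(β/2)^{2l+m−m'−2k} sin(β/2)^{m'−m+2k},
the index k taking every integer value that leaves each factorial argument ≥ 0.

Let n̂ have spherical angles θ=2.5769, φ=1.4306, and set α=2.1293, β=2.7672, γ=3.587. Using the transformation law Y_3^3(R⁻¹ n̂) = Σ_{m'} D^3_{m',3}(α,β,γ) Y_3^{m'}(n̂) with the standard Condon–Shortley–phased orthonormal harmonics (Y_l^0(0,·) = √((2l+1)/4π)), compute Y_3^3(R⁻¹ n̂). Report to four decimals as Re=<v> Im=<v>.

Re=0.0168 Im=-0.0069

Need the full column D^3_{m',3} for m'=−3..3 at α=2.1293, β=2.7672, γ=3.587.
cos(β/2)=0.186105, sin(β/2)=0.982530
d^3_{-3,3}: single k=6 term ⇒ +0.899652;  D = -0.299419+0.848364i
d^3_{-2,3}: single k=5 term ⇒ +0.417410;  D = +0.407420-0.090771i
d^3_{-1,3}: single k=4 term ⇒ +0.125010;  D = -0.087714-0.089072i
d^3_{0,3}: single k=3 term ⇒ +0.027342;  D = -0.006355+0.026593i
d^3_{1,3}: single k=2 term ⇒ +0.004485;  D = +0.004252-0.001428i
d^3_{2,3}: single k=1 term ⇒ +0.000537;  D = -0.000415-0.000341i
d^3_{3,3}: single k=0 term ⇒ +0.000042;  D = -0.000005+0.000041i
Y_3^{m'}(θ=2.5769,φ=1.4306) and Σ D·Y over m':
  (-0.2994+0.8484i)·(-0.0261+0.0584i)  (+0.4074-0.0908i)·(+0.2376+0.0684i)  (-0.0877-0.0891i)·(+0.0621-0.4398i)  (-0.0064+0.0266i)·(-0.1791+0.0000i)  (+0.0043-0.0014i)·(-0.0621-0.4398i)  (-0.0004-0.0003i)·(+0.2376-0.0684i)  (-0.0000+0.0000i)·(+0.0261+0.0584i)
Y_3^3(R⁻¹ n̂) = +0.016813-0.006866i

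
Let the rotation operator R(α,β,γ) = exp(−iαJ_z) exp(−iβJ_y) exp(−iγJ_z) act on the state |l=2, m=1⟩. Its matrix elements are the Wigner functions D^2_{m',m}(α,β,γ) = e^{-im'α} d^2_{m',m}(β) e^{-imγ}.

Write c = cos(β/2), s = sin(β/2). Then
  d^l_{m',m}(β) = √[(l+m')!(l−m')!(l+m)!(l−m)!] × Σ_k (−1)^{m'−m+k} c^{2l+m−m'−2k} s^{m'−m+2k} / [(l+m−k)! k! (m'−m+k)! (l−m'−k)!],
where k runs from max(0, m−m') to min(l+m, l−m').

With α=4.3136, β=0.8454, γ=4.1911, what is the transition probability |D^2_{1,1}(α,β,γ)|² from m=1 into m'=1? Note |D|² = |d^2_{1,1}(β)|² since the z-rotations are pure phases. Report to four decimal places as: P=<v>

P=0.0739

D^2_{1,1}(4.3136,0.8454,4.1911) = e^{-i·1·4.3136}·d^2_{1,1}(0.8454)·e^{-i·1·4.1911}. Compute d first:
c=cos(0.8454/2)=0.911985, s=sin(0.8454/2)=0.410224; N=√[6·1·6·1]=6.000000
Admissible k: 0..1 (factorial args all ≥0)
  k=0: (−1)^0·6.0000/(6)·0.9120^4·0.4102^0 = +0.691752
  k=1: (−1)^1·6.0000/(2)·0.9120^2·0.4102^2 = -0.419893
d^2_{1,1}(0.8454) = +0.691752 -0.419893 = +0.271858
|D^2_{1,1}|² = |d^2_{1,1}(β)|² = (+0.271858)² = 0.073907 (the z-rotation phases have unit modulus)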